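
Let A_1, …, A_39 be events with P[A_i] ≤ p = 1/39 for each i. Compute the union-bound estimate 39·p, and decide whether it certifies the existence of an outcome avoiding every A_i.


Union bound: P[∪_{i=1}^{39} A_i] ≤ Σ_i P[A_i] ≤ 39·p = 39·(1/39) = 1.
Numerically: 1 ≈ 1.0000000.
Is 1 < 1? NO.
Since the bound 1 is ≥ 1, the union bound is uninformative here; it does NOT by itself certify existence.

39·p = 1 ≈ 1.0000000; existence NOT certified by the union bound.


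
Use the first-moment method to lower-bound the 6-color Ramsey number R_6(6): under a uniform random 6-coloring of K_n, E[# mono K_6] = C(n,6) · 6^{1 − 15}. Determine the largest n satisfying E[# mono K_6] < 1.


We need C(n, 6) · 6^{1 − 15} < 1, i.e. C(n, 6) < 6^{15 − 1} = 78364164096.
Check values of n near the boundary:
  n = 197: C(197, 6) = 75176946208; 75176946208 < 78364164096? YES
  n = 198: C(198, 6) = 77526225777; 77526225777 < 78364164096? YES
  n = 199: C(199, 6) = 79936367511; 79936367511 < 78364164096? NO
The largest n with C(n, 6) < 78364164096 is n = 198 (where E[X] = 25842075259/26121388032 ≈ 0.98931). Hence R_6(6) > 198, i.e. R_6(6) ≥ 199.

Largest n = 198; hence R_6(6) > 198.


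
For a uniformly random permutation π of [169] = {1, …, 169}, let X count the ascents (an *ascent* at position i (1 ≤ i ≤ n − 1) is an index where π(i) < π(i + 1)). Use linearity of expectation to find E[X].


Write X = Σ X_I over i = 1, …, 168, with X_I the indicator of one ascent.
There are 168 indicators.
For each fixed i, the pair (π(i), π(i+1)) is a uniformly random ordered pair of distinct values from {1, …, 169}; by symmetry P[π(i) < π(i+1)] = 1/2.
By linearity: E[X] = 168 · (1/2) = (169 − 1) · (1/2) = 84 ≈ 84.000000.

E[X] = 84 = 84.000000.


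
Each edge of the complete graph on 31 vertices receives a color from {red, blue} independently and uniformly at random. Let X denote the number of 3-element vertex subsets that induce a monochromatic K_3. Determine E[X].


Let X = Σ_S X_S over the C(31, 3) = 4495 subsets S of size 3, where X_S = 1 if the K_3 on S is monochromatic.
For a fixed S, the K_3 on S has C(3, 2) = 3 edges. P[all 3 edges red] = (1/2)^3, and likewise for blue, so P[monochromatic] = 2·(1/2)^3 = 2^{1 − 3} = 1/4.
By linearity: E[X] = C(31, 3) · 2^{1 − 3} = 4495 · 1/4 = 4495/4.
Numerically: E[X] ≈ 1123.750.

E[X] = C(31,3)·2^(1−C(3,2)) = 4495/4 ≈ 1123.750.


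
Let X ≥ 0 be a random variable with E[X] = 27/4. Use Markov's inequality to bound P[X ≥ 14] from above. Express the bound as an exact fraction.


μ = E[X] = 27/4, a = 14.
Markov: P[X ≥ 14] ≤ μ/a = (27/4)/14 = 27/56.
Numerically: ≈ 0.482.
(Since a = 14 > μ = 6.750, the bound 27/56 is < 1 and informative.)

P[X ≥ 14] ≤ 27/56 ≈ 0.482.


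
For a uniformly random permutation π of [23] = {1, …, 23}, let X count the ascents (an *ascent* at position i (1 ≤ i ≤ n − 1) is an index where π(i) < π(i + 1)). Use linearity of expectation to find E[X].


Write X = Σ X_I over i = 1, …, 22, with X_I the indicator of one ascent.
There are 22 indicators.
For each fixed i, the pair (π(i), π(i+1)) is a uniformly random ordered pair of distinct values from {1, …, 23}; by symmetry P[π(i) < π(i+1)] = 1/2.
By linearity: E[X] = 22 · (1/2) = (23 − 1) · (1/2) = 11 ≈ 11.000000.

E[X] = 11 = 11.000000.


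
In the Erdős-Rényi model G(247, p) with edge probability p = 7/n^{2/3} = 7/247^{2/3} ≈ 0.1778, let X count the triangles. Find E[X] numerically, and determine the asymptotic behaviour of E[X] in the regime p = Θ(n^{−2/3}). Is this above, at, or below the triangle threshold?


Number of potential triangles: C(247, 3) = 2481115.
Each occurs with probability p³ ≈ (0.1778)³ ≈ 5.622121e-03.
By linearity: E[X] = C(247, 3)·p³ ≈ 2481115 · 5.622121e-03 ≈ 13949.1296.
Since α = 2/3 < 1, p = c/n^{2/3} ≫ 1/n is above the triangle threshold p ~ 1/n. Asymptotically E[X] ~ (c³/6)·n^{3(1−α)} = (7³/6)·n^{1} → ∞; triangles are abundant w.h.p.

E[X] ≈ 13949.1296; in regime p = Θ(1/n^{2/3}) E[X] diverges (above the triangle threshold p ~ 1/n).


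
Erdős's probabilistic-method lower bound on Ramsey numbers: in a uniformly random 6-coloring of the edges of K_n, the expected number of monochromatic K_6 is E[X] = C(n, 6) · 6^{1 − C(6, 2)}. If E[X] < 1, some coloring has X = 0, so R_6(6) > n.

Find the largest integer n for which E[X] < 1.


We need C(n, 6) · 6^{1 − 15} < 1, i.e. C(n, 6) < 6^{15 − 1} = 78364164096.
Check values of n near the boundary:
  n = 196: C(196, 6) = 72887293024; 72887293024 < 78364164096? YES
  n = 197: C(197, 6) = 75176946208; 75176946208 < 78364164096? YES
  n = 198: C(198, 6) = 77526225777; 77526225777 < 78364164096? YES
  n = 199: C(199, 6) = 79936367511; 79936367511 < 78364164096? NO
The largest n with C(n, 6) < 78364164096 is n = 198 (where E[X] = 25842075259/26121388032 ≈ 0.989). Hence R_6(6) > 198, i.e. R_6(6) ≥ 199.

Largest n = 198; hence R_6(6) > 198.


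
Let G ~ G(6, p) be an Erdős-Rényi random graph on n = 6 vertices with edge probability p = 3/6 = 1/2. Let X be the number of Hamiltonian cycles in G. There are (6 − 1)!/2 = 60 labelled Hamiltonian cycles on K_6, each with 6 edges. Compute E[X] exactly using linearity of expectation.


K_6 has (6 − 1)!/2 = 60 labelled Hamiltonian cycles.
For each such Hamiltonian cycle H, let X_H = 1 if all 6 edges of H are present in G. Then P[X_H = 1] = p^{6} = (1/2)^{6} = 1/64.
By linearity of expectation: E[X] = Σ_H E[X_H] = 60 · p^{6} = 60 · 1/64 = 15/16.
Numerically: E[X] ≈ 0.938.

E[X] = 60 · (1/2)^{6} = 15/16 ≈ 0.938.


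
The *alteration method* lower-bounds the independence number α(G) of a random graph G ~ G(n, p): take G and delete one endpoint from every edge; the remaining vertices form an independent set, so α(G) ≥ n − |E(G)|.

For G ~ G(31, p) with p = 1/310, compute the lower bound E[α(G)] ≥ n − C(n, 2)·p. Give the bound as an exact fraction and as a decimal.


E[|E(G)|] = C(31, 2)·p = 465 · (1/310) = 3/2.
E[α(G)] ≥ n − E[|E(G)|] = 31 − 3/2 = 59/2.
Numerically: ≈ 29.500000.
(This is only a lower bound; the true E[α(G)] may be larger.)

E[α(G)] ≥ 59/2 ≈ 29.500000.


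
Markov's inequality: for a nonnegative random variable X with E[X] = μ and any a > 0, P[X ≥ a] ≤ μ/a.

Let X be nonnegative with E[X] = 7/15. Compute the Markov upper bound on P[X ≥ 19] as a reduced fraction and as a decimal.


μ = E[X] = 7/15, a = 19.
Markov: P[X ≥ 19] ≤ μ/a = (7/15)/19 = 7/285.
Numerically: ≈ 0.02456.
(Since a = 19 > μ = 0.46667, the bound 7/285 is < 1 and informative.)

P[X ≥ 19] ≤ 7/285 ≈ 0.02456.


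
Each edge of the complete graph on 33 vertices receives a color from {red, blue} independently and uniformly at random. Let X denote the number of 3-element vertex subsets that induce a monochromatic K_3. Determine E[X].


Let X = Σ_S X_S over the C(33, 3) = 5456 subsets S of size 3, where X_S = 1 if the K_3 on S is monochromatic.
For a fixed S, the K_3 on S has C(3, 2) = 3 edges. P[all 3 edges red] = (1/2)^3, and likewise for blue, so P[monochromatic] = 2·(1/2)^3 = 2^{1 − 3} = 1/4.
Summing: E[X] = C(33, 3) · 2^{1 − 3} = 5456 · 1/4 = 1364.
Numerically: E[X] ≈ 1364.000.

E[X] = C(33,3)·2^(1−C(3,2)) = 1364 ≈ 1364.000.


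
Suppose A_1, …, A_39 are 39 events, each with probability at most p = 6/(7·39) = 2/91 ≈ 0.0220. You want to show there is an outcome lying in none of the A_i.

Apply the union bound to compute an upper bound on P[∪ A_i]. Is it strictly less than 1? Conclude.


Union bound: P[∪_{i=1}^{39} A_i] ≤ Σ_i P[A_i] ≤ 39·p = 39·(2/91) = 6/7.
Numerically: 6/7 ≈ 0.8571.
Is 6/7 < 1? YES.
Since P[∪ A_i] ≤ 6/7 < 1, the complement has P[∩ A_i^c] ≥ 1 − 6/7 = 1/7 > 0, so some outcome avoids every A_i.

39·p = 6/7 ≈ 0.8571; existence CERTIFIED by the union bound.


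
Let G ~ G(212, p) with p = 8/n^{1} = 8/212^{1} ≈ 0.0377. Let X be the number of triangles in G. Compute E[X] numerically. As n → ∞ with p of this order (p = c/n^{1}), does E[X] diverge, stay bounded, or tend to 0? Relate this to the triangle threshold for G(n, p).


Number of potential triangles: C(212, 3) = 1565620.
Each occurs with probability p³ ≈ (0.0377)³ ≈ 5.37356e-05.
By linearity: E[X] = C(212, 3)·p³ ≈ 1565620 · 5.37356e-05 ≈ 84.130.
Here α = 1, so p = 8/n is exactly at the triangle threshold p ~ 1/n. Asymptotically E[X] → c³/6 = 8³/6 = 256/3 ≈ 85.333, a bounded constant. In this regime the triangle count is asymptotically Poisson(c³/6).

E[X] ≈ 84.130; in regime p = Θ(1/n^{1}) E[X] stays bounded (at the triangle threshold p ~ 1/n).


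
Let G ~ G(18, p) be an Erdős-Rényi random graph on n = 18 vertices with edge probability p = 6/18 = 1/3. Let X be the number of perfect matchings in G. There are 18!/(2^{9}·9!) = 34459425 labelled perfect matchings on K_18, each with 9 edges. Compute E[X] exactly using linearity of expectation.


K_18 has 18!/(2^{9}·9!) = 34459425 labelled perfect matchings.
For each such perfect matching H, let X_H = 1 if all 9 edges of H are present in G. Then P[X_H = 1] = p^{9} = (1/3)^{9} = 1/19683.
Summing the indicators: E[X] = Σ_H E[X_H] = 34459425 · p^{9} = 34459425 · 1/19683 = 425425/243.
Numerically: E[X] ≈ 1.75e+03.

E[X] = 34459425 · (1/3)^{9} = 425425/243 ≈ 1.75e+03.


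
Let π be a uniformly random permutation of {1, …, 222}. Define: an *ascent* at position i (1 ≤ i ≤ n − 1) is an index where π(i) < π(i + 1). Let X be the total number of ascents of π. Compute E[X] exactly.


Write X = Σ X_I over i = 1, …, 221, with X_I the indicator of one ascent.
There are 221 indicators.
For each fixed i, the pair (π(i), π(i+1)) is a uniformly random ordered pair of distinct values from {1, …, 222}; by symmetry P[π(i) < π(i+1)] = 1/2.
By linearity: E[X] = 221 · (1/2) = (222 − 1) · (1/2) = 221/2 ≈ 110.50000.

E[X] = 221/2 = 110.50000.


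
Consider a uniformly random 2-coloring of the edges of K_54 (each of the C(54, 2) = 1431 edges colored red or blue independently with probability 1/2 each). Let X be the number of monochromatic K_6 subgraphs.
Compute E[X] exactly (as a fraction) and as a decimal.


Let X = Σ_S X_S over the C(54, 6) = 25827165 subsets S of size 6, where X_S = 1 if the K_6 on S is monochromatic.
For a fixed S, the K_6 on S has C(6, 2) = 15 edges. P[all 15 edges red] = (1/2)^15, and likewise for blue, so P[monochromatic] = 2·(1/2)^15 = 2^{1 − 15} = 1/16384.
Summing: E[X] = C(54, 6) · 2^{1 − 15} = 25827165 · 1/16384 = 25827165/16384.
Numerically: E[X] ≈ 1576.3651.

E[X] = C(54,6)·2^(1−C(6,2)) = 25827165/16384 ≈ 1576.3651.


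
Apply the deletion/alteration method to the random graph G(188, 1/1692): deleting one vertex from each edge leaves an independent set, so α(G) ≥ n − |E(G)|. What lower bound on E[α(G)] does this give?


E[|E(G)|] = C(188, 2)·p = 17578 · (1/1692) = 187/18.
E[α(G)] ≥ n − E[|E(G)|] = 188 − 187/18 = 3197/18.
Numerically: ≈ 177.6111.
(This is only a lower bound; the true E[α(G)] may be larger.)

E[α(G)] ≥ 3197/18 ≈ 177.6111.


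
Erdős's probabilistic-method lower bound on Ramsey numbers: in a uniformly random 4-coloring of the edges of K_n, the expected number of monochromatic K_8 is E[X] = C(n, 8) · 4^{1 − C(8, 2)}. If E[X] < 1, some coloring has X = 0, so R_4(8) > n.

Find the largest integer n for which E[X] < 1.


We need C(n, 8) · 4^{1 − 28} < 1, i.e. C(n, 8) < 4^{28 − 1} = 18014398509481984.
Check values of n near the boundary:
  n = 403: C(403, 8) = 16090020602228430; 16090020602228430 < 18014398509481984? YES
  n = 404: C(404, 8) = 16415071523485570; 16415071523485570 < 18014398509481984? YES
  n = 405: C(405, 8) = 16745853821188050; 16745853821188050 < 18014398509481984? YES
  n = 406: C(406, 8) = 17082453897995850; 17082453897995850 < 18014398509481984? YES
  n = 407: C(407, 8) = 17424959239309050; 17424959239309050 < 18014398509481984? YES
  n = 408: C(408, 8) = 17773458424095231; 17773458424095231 < 18014398509481984? YES
  n = 409: C(409, 8) = 18128041135797879; 18128041135797879 < 18014398509481984? NO
  n = 410: C(410, 8) = 18488798173326195; 18488798173326195 < 18014398509481984? NO
  n = 411: C(411, 8) = 18855821462126715; 18855821462126715 < 18014398509481984? NO
The largest n with C(n, 8) < 18014398509481984 is n = 408 (where E[X] = 17773458424095231/18014398509481984 ≈ 0.9866251). Hence R_4(8) > 408, i.e. R_4(8) ≥ 409.

Largest n = 408; hence R_4(8) > 408.


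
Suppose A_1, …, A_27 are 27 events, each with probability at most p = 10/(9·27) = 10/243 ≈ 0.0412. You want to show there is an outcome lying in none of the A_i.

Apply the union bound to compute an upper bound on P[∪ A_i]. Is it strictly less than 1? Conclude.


Union bound: P[∪_{i=1}^{27} A_i] ≤ Σ_i P[A_i] ≤ 27·p = 27·(10/243) = 10/9.
Numerically: 10/9 ≈ 1.1111.
Is 10/9 < 1? NO.
Since the bound 10/9 is ≥ 1, the union bound is uninformative here; it does NOT by itself certify existence.

27·p = 10/9 ≈ 1.1111; existence NOT certified by the union bound.


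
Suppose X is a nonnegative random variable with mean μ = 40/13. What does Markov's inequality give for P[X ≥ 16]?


μ = E[X] = 40/13, a = 16.
Markov: P[X ≥ 16] ≤ μ/a = (40/13)/16 = 5/26.
Numerically: ≈ 0.192308.
(Since a = 16 > μ = 3.076923, the bound 5/26 is < 1 and informative.)

P[X ≥ 16] ≤ 5/26 ≈ 0.192308.


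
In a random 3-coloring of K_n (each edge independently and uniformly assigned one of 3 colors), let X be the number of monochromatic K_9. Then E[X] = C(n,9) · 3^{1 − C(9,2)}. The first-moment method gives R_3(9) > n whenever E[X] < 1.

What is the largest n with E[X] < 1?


We need C(n, 9) · 3^{1 − 36} < 1, i.e. C(n, 9) < 3^{36 − 1} = 50031545098999707.
Check values of n near the boundary:
  n = 295: C(295, 9) = 41221140106119260; 41221140106119260 < 50031545098999707? YES
  n = 296: C(296, 9) = 42513789098994080; 42513789098994080 < 50031545098999707? YES
  n = 297: C(297, 9) = 43842345008337645; 43842345008337645 < 50031545098999707? YES
  n = 298: C(298, 9) = 45207677551849890; 45207677551849890 < 50031545098999707? YES
  n = 299: C(299, 9) = 46610674441390059; 46610674441390059 < 50031545098999707? YES
  n = 300: C(300, 9) = 48052241692154700; 48052241692154700 < 50031545098999707? YES
  n = 301: C(301, 9) = 49533303936090975; 49533303936090975 < 50031545098999707? YES
  n = 302: C(302, 9) = 51054804739588650; 51054804739588650 < 50031545098999707? NO
  n = 303: C(303, 9) = 52617706925494425; 52617706925494425 < 50031545098999707? NO
  n = 304: C(304, 9) = 54222992899492560; 54222992899492560 < 50031545098999707? NO
The largest n with C(n, 9) < 50031545098999707 is n = 301 (where E[X] = 16511101312030325/16677181699666569 ≈ 0.99004). Hence R_3(9) > 301, i.e. R_3(9) ≥ 302.

Largest n = 301; hence R_3(9) > 301.


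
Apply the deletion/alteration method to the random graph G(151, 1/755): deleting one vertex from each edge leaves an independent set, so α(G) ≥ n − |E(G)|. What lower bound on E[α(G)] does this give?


E[|E(G)|] = C(151, 2)·p = 11325 · (1/755) = 15.
E[α(G)] ≥ n − E[|E(G)|] = 151 − 15 = 136.
Numerically: ≈ 136.0000.
(This is only a lower bound; the true E[α(G)] may be larger.)

E[α(G)] ≥ 136 ≈ 136.0000.


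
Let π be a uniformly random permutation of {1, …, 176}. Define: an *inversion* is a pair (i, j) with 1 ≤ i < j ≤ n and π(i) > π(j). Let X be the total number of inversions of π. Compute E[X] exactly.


Write X = Σ X_I over the C(176, 2) = 15400 pairs i < j, with X_I the indicator of one inversion.
There are 15400 indicators.
For each fixed pair i < j, the values π(i) and π(j) are two distinct elements of {1, …, 176} in uniformly random order; by symmetry P[π(i) > π(j)] = 1/2.
By linearity: E[X] = 15400 · (1/2) = C(176, 2) · (1/2) = 15400/2 = 7700 ≈ 7700.00000.

E[X] = 7700 = 7700.00000.


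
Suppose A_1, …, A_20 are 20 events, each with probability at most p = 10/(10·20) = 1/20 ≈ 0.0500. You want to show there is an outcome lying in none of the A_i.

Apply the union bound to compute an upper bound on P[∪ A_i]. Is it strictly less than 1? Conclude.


Union bound: P[∪_{i=1}^{20} A_i] ≤ Σ_i P[A_i] ≤ 20·p = 20·(1/20) = 1.
Numerically: 1 ≈ 1.0000.
Is 1 < 1? NO.
Since the bound 1 is ≥ 1, the union bound is uninformative here; it does NOT by itself certify existence.

20·p = 1 ≈ 1.0000; existence NOT certified by the union bound.


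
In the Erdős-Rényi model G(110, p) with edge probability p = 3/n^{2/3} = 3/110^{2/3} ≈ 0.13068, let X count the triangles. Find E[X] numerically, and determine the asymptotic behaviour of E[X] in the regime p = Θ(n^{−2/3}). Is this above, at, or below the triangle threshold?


Number of potential triangles: C(110, 3) = 215820.
Each occurs with probability p³ ≈ (0.13068)³ ≈ 2.2314050e-03.
By linearity: E[X] = C(110, 3)·p³ ≈ 215820 · 2.2314050e-03 ≈ 481.58182.
Since α = 2/3 < 1, p = c/n^{2/3} ≫ 1/n is above the triangle threshold p ~ 1/n. Asymptotically E[X] ~ (c³/6)·n^{3(1−α)} = (3³/6)·n^{1} → ∞; triangles are abundant w.h.p.

E[X] ≈ 481.58182; in regime p = Θ(1/n^{2/3}) E[X] diverges (above the triangle threshold p ~ 1/n).


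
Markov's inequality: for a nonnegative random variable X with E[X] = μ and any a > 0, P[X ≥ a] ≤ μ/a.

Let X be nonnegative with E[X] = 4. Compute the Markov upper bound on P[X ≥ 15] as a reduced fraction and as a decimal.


μ = E[X] = 4, a = 15.
Markov: P[X ≥ 15] ≤ μ/a = (4)/15 = 4/15.
Numerically: ≈ 0.26667.
(Since a = 15 > μ = 4.00000, the bound 4/15 is < 1 and informative.)

P[X ≥ 15] ≤ 4/15 ≈ 0.26667.


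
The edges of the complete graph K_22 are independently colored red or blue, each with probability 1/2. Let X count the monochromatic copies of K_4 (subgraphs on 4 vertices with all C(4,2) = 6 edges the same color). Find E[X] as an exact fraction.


Let X = Σ_S X_S over the C(22, 4) = 7315 subsets S of size 4, where X_S = 1 if the K_4 on S is monochromatic.
For a fixed S, the K_4 on S has C(4, 2) = 6 edges. P[all 6 edges red] = (1/2)^6, and likewise for blue, so P[monochromatic] = 2·(1/2)^6 = 2^{1 − 6} = 1/32.
Summing: E[X] = C(22, 4) · 2^{1 − 6} = 7315 · 1/32 = 7315/32.
Numerically: E[X] ≈ 228.59375.

E[X] = C(22,4)·2^(1−C(4,2)) = 7315/32 ≈ 228.59375.


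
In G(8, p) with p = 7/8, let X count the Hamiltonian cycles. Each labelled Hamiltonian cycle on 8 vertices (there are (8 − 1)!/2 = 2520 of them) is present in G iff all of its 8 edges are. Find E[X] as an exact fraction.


K_8 has (8 − 1)!/2 = 2520 labelled Hamiltonian cycles.
For each such Hamiltonian cycle H, let X_H = 1 if all 8 edges of H are present in G. Then P[X_H = 1] = p^{8} = (7/8)^{8} = 5764801/16777216.
By linearity of expectation: E[X] = Σ_H E[X_H] = 2520 · p^{8} = 2520 · 5764801/16777216 = 1815912315/2097152.
Numerically: E[X] ≈ 865.89.

E[X] = 2520 · (7/8)^{8} = 1815912315/2097152 ≈ 865.89.


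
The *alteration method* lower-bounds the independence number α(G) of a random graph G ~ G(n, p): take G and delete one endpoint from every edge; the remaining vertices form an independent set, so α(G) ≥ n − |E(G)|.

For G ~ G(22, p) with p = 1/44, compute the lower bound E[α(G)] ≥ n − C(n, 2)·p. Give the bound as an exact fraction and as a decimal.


E[|E(G)|] = C(22, 2)·p = 231 · (1/44) = 21/4.
E[α(G)] ≥ n − E[|E(G)|] = 22 − 21/4 = 67/4.
Numerically: ≈ 16.750.
(This is only a lower bound; the true E[α(G)] may be larger.)

E[α(G)] ≥ 67/4 ≈ 16.750.


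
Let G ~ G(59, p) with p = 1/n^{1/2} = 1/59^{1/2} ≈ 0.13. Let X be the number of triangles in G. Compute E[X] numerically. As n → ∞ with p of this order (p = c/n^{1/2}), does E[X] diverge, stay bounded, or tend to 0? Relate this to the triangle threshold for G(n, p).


Number of potential triangles: C(59, 3) = 32509.
Each occurs with probability p³ ≈ (0.13)³ ≈ 2.20659e-03.
By linearity: E[X] = C(59, 3)·p³ ≈ 32509 · 2.20659e-03 ≈ 71.734.
Since α = 1/2 < 1, p = c/n^{1/2} ≫ 1/n is above the triangle threshold p ~ 1/n. Asymptotically E[X] ~ (c³/6)·n^{3(1−α)} = (1³/6)·n^{1.5} → ∞; triangles are abundant w.h.p.

E[X] ≈ 71.734; in regime p = Θ(1/n^{1/2}) E[X] diverges (above the triangle threshold p ~ 1/n).


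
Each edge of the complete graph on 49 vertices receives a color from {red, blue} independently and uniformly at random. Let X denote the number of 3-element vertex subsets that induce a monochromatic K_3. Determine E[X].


Let X = Σ_S X_S over the C(49, 3) = 18424 subsets S of size 3, where X_S = 1 if the K_3 on S is monochromatic.
For a fixed S, the K_3 on S has C(3, 2) = 3 edges. P[all 3 edges red] = (1/2)^3, and likewise for blue, so P[monochromatic] = 2·(1/2)^3 = 2^{1 − 3} = 1/4.
Summing: E[X] = C(49, 3) · 2^{1 − 3} = 18424 · 1/4 = 4606.
Numerically: E[X] ≈ 4606.00000.

E[X] = C(49,3)·2^(1−C(3,2)) = 4606 ≈ 4606.00000.


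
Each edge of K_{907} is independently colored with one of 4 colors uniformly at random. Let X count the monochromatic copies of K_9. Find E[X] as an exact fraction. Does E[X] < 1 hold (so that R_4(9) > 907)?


E[X] = C(907, 9) · 4^{1 − 36} = 1100045734961417331175 · 4^{−35} = 1100045734961417331175/1180591620717411303424.
As a reduced fraction: E[X] = 1100045734961417331175/1180591620717411303424 ≈ 0.931775.
Is E[X] < 1? YES.
Since E[X] < 1, there exists a 4-coloring of K_{907} with no monochromatic K_9; hence R_4(9) > 907.

E[X] = 1100045734961417331175/1180591620717411303424 ≈ 0.931775; E[X] < 1, so R_4(9) > 907.


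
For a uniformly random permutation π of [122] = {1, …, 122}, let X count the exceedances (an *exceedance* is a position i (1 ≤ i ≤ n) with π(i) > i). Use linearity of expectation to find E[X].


Write X = Σ_{i=1}^{122} X_i, where X_i = 1_{π(i) > i}.
For each fixed i, π(i) is uniform over {1, …, 122} (marginal of a uniform permutation), so P[π(i) > i] = (n − i)/n. Summing: Σ_{i=1}^{122} (n − i)/n = (0 + 1 + … + 121)/122 = 122(122 − 1)/(2·122) = (122 − 1)/2.
Hence E[X] = Σ_{i=1}^{122} (122 − i)/122 = 121/2 ≈ 60.500.

E[X] = 121/2 = 60.500.


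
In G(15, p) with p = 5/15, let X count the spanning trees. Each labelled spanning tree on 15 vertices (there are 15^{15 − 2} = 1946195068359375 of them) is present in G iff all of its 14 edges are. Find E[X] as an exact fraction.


K_15 has 15^{15 − 2} = 1946195068359375 labelled spanning trees.
For each such spanning tree H, let X_H = 1 if all 14 edges of H are present in G. Then P[X_H = 1] = p^{14} = (1/3)^{14} = 1/4782969.
By linearity of expectation: E[X] = Σ_H E[X_H] = 1946195068359375 · p^{14} = 1946195068359375 · 1/4782969 = 1220703125/3.
Numerically: E[X] ≈ 4.069e+08.

E[X] = 1946195068359375 · (1/3)^{14} = 1220703125/3 ≈ 4.069e+08.


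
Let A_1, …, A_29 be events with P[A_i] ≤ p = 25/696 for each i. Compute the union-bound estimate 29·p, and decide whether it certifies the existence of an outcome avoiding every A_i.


Union bound: P[∪_{i=1}^{29} A_i] ≤ Σ_i P[A_i] ≤ 29·p = 29·(25/696) = 25/24.
Numerically: 25/24 ≈ 1.0417.
Is 25/24 < 1? NO.
Since the bound 25/24 is ≥ 1, the union bound is uninformative here; it does NOT by itself certify existence.

29·p = 25/24 ≈ 1.0417; existence NOT certified by the union bound.


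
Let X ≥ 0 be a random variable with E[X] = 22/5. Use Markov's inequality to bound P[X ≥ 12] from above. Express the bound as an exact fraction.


μ = E[X] = 22/5, a = 12.
Markov: P[X ≥ 12] ≤ μ/a = (22/5)/12 = 11/30.
Numerically: ≈ 0.3667.
(Since a = 12 > μ = 4.4000, the bound 11/30 is < 1 and informative.)

P[X ≥ 12] ≤ 11/30 ≈ 0.3667.


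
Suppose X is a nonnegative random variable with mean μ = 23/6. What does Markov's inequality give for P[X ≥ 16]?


μ = E[X] = 23/6, a = 16.
Markov: P[X ≥ 16] ≤ μ/a = (23/6)/16 = 23/96.
Numerically: ≈ 0.239583.
(Since a = 16 > μ = 3.833333, the bound 23/96 is < 1 and informative.)

P[X ≥ 16] ≤ 23/96 ≈ 0.239583.


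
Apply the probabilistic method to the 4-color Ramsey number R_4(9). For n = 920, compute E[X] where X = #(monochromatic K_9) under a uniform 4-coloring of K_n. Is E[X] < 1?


E[X] = C(920, 9) · 4^{1 − 36} = 1251067384312182251760 · 4^{−35} = 1251067384312182251760/1180591620717411303424.
As a reduced fraction: E[X] = 78191711519511390735/73786976294838206464 ≈ 1.0596953.
Is E[X] < 1? NO.
Since E[X] ≥ 1, the first-moment bound is inconclusive at n = 920; it does NOT by itself certify R_4(9) > 920.

E[X] = 78191711519511390735/73786976294838206464 ≈ 1.0596953; E[X] ≥ 1; first-moment method inconclusive here.


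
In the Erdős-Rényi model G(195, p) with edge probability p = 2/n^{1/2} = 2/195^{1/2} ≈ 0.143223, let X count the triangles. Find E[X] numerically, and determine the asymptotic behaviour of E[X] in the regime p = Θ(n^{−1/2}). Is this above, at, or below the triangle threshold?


Number of potential triangles: C(195, 3) = 1216865.
Each occurs with probability p³ ≈ (0.143223)³ ≈ 2.93790718e-03.
By linearity: E[X] = C(195, 3)·p³ ≈ 1216865 · 2.93790718e-03 ≈ 3575.036415.
Since α = 1/2 < 1, p = c/n^{1/2} ≫ 1/n is above the triangle threshold p ~ 1/n. Asymptotically E[X] ~ (c³/6)·n^{3(1−α)} = (2³/6)·n^{1.5} → ∞; triangles are abundant w.h.p.

E[X] ≈ 3575.036415; in regime p = Θ(1/n^{1/2}) E[X] diverges (above the triangle threshold p ~ 1/n).


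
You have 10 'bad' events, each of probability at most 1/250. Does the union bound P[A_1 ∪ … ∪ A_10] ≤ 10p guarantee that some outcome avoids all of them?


Union bound: P[∪_{i=1}^{10} A_i] ≤ Σ_i P[A_i] ≤ 10·p = 10·(1/250) = 1/25.
Numerically: 1/25 ≈ 0.040.
Is 1/25 < 1? YES.
Since P[∪ A_i] ≤ 1/25 < 1, the complement has P[∩ A_i^c] ≥ 1 − 1/25 = 24/25 > 0, so some outcome avoids every A_i.

10·p = 1/25 ≈ 0.040; existence CERTIFIED by the union bound.


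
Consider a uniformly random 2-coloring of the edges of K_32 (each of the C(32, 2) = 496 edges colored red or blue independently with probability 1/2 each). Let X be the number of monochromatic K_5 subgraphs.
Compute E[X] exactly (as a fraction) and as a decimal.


Let X = Σ_S X_S over the C(32, 5) = 201376 subsets S of size 5, where X_S = 1 if the K_5 on S is monochromatic.
For a fixed S, the K_5 on S has C(5, 2) = 10 edges. P[all 10 edges red] = (1/2)^10, and likewise for blue, so P[monochromatic] = 2·(1/2)^10 = 2^{1 − 10} = 1/512.
Summing: E[X] = C(32, 5) · 2^{1 − 10} = 201376 · 1/512 = 6293/16.
Numerically: E[X] ≈ 393.312.

E[X] = C(32,5)·2^(1−C(5,2)) = 6293/16 ≈ 393.312.


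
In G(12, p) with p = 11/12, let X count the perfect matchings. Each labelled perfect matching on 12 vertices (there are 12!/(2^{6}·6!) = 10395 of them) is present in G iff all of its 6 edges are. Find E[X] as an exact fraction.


K_12 has 12!/(2^{6}·6!) = 10395 labelled perfect matchings.
For each such perfect matching H, let X_H = 1 if all 6 edges of H are present in G. Then P[X_H = 1] = p^{6} = (11/12)^{6} = 1771561/2985984.
By linearity of expectation: E[X] = Σ_H E[X_H] = 10395 · p^{6} = 10395 · 1771561/2985984 = 682050985/110592.
Numerically: E[X] ≈ 6.17e+03.

E[X] = 10395 · (11/12)^{6} = 682050985/110592 ≈ 6.17e+03.


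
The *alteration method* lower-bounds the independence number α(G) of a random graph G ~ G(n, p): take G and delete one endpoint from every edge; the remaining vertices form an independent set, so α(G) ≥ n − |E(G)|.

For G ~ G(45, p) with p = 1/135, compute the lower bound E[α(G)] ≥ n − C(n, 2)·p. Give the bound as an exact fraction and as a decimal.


E[|E(G)|] = C(45, 2)·p = 990 · (1/135) = 22/3.
E[α(G)] ≥ n − E[|E(G)|] = 45 − 22/3 = 113/3.
Numerically: ≈ 37.66667.
(This is only a lower bound; the true E[α(G)] may be larger.)

E[α(G)] ≥ 113/3 ≈ 37.66667.


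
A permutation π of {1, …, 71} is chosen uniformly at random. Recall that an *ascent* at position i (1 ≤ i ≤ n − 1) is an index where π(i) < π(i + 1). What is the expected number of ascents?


Write X = Σ X_I over i = 1, …, 70, with X_I the indicator of one ascent.
There are 70 indicators.
For each fixed i, the pair (π(i), π(i+1)) is a uniformly random ordered pair of distinct values from {1, …, 71}; by symmetry P[π(i) < π(i+1)] = 1/2.
By linearity: E[X] = 70 · (1/2) = (71 − 1) · (1/2) = 35 ≈ 35.000.

E[X] = 35 = 35.000.


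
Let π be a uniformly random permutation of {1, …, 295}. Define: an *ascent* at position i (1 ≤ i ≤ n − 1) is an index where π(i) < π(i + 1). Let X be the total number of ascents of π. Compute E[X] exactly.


Write X = Σ X_I over i = 1, …, 294, with X_I the indicator of one ascent.
There are 294 indicators.
For each fixed i, the pair (π(i), π(i+1)) is a uniformly random ordered pair of distinct values from {1, …, 295}; by symmetry P[π(i) < π(i+1)] = 1/2.
By linearity: E[X] = 294 · (1/2) = (295 − 1) · (1/2) = 147 ≈ 147.00000.

E[X] = 147 = 147.00000.


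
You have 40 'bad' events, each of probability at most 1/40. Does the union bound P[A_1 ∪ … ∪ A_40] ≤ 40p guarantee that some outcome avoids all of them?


Union bound: P[∪_{i=1}^{40} A_i] ≤ Σ_i P[A_i] ≤ 40·p = 40·(1/40) = 1.
Numerically: 1 ≈ 1.0000.
Is 1 < 1? NO.
Since the bound 1 is ≥ 1, the union bound is uninformative here; it does NOT by itself certify existence.

40·p = 1 ≈ 1.0000; existence NOT certified by the union bound.


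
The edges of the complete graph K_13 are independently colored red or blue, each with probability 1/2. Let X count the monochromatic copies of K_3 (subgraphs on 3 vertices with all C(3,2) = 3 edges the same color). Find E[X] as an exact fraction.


Let X = Σ_S X_S over the C(13, 3) = 286 subsets S of size 3, where X_S = 1 if the K_3 on S is monochromatic.
For a fixed S, the K_3 on S has C(3, 2) = 3 edges. P[all 3 edges red] = (1/2)^3, and likewise for blue, so P[monochromatic] = 2·(1/2)^3 = 2^{1 − 3} = 1/4.
By linearity of expectation: E[X] = C(13, 3) · 2^{1 − 3} = 286 · 1/4 = 143/2.
Numerically: E[X] ≈ 71.50000.

E[X] = C(13,3)·2^(1−C(3,2)) = 143/2 ≈ 71.50000.


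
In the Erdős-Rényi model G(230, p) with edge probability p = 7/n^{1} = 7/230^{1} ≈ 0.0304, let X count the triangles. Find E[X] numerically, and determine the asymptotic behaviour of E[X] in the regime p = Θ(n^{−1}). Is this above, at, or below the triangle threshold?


Number of potential triangles: C(230, 3) = 2001460.
Each occurs with probability p³ ≈ (0.0304)³ ≈ 2.81910e-05.
By linearity: E[X] = C(230, 3)·p³ ≈ 2001460 · 2.81910e-05 ≈ 56.423.
Here α = 1, so p = 7/n is exactly at the triangle threshold p ~ 1/n. Asymptotically E[X] → c³/6 = 7³/6 = 343/6 ≈ 57.167, a bounded constant. In this regime the triangle count is asymptotically Poisson(c³/6).

E[X] ≈ 56.423; in regime p = Θ(1/n^{1}) E[X] stays bounded (at the triangle threshold p ~ 1/n).


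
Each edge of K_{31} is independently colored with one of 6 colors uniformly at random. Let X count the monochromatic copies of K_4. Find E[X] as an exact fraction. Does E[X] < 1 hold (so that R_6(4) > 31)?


E[X] = C(31, 4) · 6^{1 − 6} = 31465 · 6^{−5} = 31465/7776.
As a reduced fraction: E[X] = 31465/7776 ≈ 4.0464249.
Is E[X] < 1? NO.
Since E[X] ≥ 1, the first-moment bound is inconclusive at n = 31; it does NOT by itself certify R_6(4) > 31.

E[X] = 31465/7776 ≈ 4.0464249; E[X] ≥ 1; first-moment method inconclusive here.


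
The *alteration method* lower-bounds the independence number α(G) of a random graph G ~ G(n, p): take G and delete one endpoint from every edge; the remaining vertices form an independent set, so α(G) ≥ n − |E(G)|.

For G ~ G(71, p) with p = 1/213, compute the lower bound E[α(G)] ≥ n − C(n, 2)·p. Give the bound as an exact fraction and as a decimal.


E[|E(G)|] = C(71, 2)·p = 2485 · (1/213) = 35/3.
E[α(G)] ≥ n − E[|E(G)|] = 71 − 35/3 = 178/3.
Numerically: ≈ 59.3333.
(This is only a lower bound; the true E[α(G)] may be larger.)

E[α(G)] ≥ 178/3 ≈ 59.3333.


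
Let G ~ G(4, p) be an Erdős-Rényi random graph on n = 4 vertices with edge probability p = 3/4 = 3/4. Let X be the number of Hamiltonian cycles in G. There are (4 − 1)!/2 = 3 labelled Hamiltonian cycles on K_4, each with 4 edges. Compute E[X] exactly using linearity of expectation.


K_4 has (4 − 1)!/2 = 3 labelled Hamiltonian cycles.
For each such Hamiltonian cycle H, let X_H = 1 if all 4 edges of H are present in G. Then P[X_H = 1] = p^{4} = (3/4)^{4} = 81/256.
Summing the indicators: E[X] = Σ_H E[X_H] = 3 · p^{4} = 3 · 81/256 = 243/256.
Numerically: E[X] ≈ 0.9492.

E[X] = 3 · (3/4)^{4} = 243/256 ≈ 0.9492.


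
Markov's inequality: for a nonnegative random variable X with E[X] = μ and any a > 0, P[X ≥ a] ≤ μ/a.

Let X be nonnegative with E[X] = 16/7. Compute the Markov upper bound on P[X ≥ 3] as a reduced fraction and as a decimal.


μ = E[X] = 16/7, a = 3.
Markov: P[X ≥ 3] ≤ μ/a = (16/7)/3 = 16/21.
Numerically: ≈ 0.761905.
(Since a = 3 > μ = 2.285714, the bound 16/21 is < 1 and informative.)

P[X ≥ 3] ≤ 16/21 ≈ 0.761905.


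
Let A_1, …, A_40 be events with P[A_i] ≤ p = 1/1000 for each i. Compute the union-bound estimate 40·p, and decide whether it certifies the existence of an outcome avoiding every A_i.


Union bound: P[∪_{i=1}^{40} A_i] ≤ Σ_i P[A_i] ≤ 40·p = 40·(1/1000) = 1/25.
Numerically: 1/25 ≈ 0.0400.
Is 1/25 < 1? YES.
Since P[∪ A_i] ≤ 1/25 < 1, the complement has P[∩ A_i^c] ≥ 1 − 1/25 = 24/25 > 0, so some outcome avoids every A_i.

40·p = 1/25 ≈ 0.0400; existence CERTIFIED by the union bound.


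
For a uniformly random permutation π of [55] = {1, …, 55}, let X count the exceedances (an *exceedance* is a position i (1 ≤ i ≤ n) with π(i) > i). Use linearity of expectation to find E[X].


Write X = Σ_{i=1}^{55} X_i, where X_i = 1_{π(i) > i}.
For each fixed i, π(i) is uniform over {1, …, 55} (marginal of a uniform permutation), so P[π(i) > i] = (n − i)/n. Summing: Σ_{i=1}^{55} (n − i)/n = (0 + 1 + … + 54)/55 = 55(55 − 1)/(2·55) = (55 − 1)/2.
Hence E[X] = Σ_{i=1}^{55} (55 − i)/55 = 27 ≈ 27.000000.

E[X] = 27 = 27.000000.


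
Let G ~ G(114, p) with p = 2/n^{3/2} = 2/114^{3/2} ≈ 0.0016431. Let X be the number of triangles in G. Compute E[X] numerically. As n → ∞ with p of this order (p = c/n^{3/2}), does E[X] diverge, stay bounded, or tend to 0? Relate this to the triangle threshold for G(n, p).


Number of potential triangles: C(114, 3) = 240464.
Each occurs with probability p³ ≈ (0.0016431)³ ≈ 4.4362719e-09.
By linearity: E[X] = C(114, 3)·p³ ≈ 240464 · 4.4362719e-09 ≈ 0.00107.
Since α = 3/2 > 1, p = c/n^{3/2} = o(1/n) is below the triangle threshold p ~ 1/n. Asymptotically E[X] ~ (c³/6)·n^{3(1−α)} = (2³/6)·n^{-1.5} → 0, so by Markov's inequality G has no triangles w.h.p.

E[X] ≈ 0.00107; in regime p = Θ(1/n^{3/2}) E[X] tends to 0 (below the triangle threshold p ~ 1/n).


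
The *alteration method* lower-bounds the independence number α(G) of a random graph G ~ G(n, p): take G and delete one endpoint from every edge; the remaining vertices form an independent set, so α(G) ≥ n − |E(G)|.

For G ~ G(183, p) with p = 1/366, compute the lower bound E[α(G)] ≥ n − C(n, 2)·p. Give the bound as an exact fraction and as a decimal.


E[|E(G)|] = C(183, 2)·p = 16653 · (1/366) = 91/2.
E[α(G)] ≥ n − E[|E(G)|] = 183 − 91/2 = 275/2.
Numerically: ≈ 137.50000.
(This is only a lower bound; the true E[α(G)] may be larger.)

E[α(G)] ≥ 275/2 ≈ 137.50000.


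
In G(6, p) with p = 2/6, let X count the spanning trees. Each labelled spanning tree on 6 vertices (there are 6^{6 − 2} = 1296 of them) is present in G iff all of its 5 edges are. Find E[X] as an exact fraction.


K_6 has 6^{6 − 2} = 1296 labelled spanning trees.
For each such spanning tree H, let X_H = 1 if all 5 edges of H are present in G. Then P[X_H = 1] = p^{5} = (1/3)^{5} = 1/243.
By linearity of expectation: E[X] = Σ_H E[X_H] = 1296 · p^{5} = 1296 · 1/243 = 16/3.
Numerically: E[X] ≈ 5.3333.

E[X] = 1296 · (1/3)^{5} = 16/3 ≈ 5.3333.


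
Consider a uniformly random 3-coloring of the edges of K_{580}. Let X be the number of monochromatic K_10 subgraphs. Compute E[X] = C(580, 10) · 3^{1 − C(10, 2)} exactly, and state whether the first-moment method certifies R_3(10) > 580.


E[X] = C(580, 10) · 3^{1 − 45} = 1098085496704252547920 · 3^{−44} = 1098085496704252547920/984770902183611232881.
As a reduced fraction: E[X] = 1098085496704252547920/984770902183611232881 ≈ 1.11507.
Is E[X] < 1? NO.
Since E[X] ≥ 1, the first-moment bound is inconclusive at n = 580; it does NOT by itself certify R_3(10) > 580.

E[X] = 1098085496704252547920/984770902183611232881 ≈ 1.11507; E[X] ≥ 1; first-moment method inconclusive here.


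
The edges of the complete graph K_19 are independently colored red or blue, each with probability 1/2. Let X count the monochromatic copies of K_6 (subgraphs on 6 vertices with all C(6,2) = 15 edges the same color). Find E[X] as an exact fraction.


Let X = Σ_S X_S over the C(19, 6) = 27132 subsets S of size 6, where X_S = 1 if the K_6 on S is monochromatic.
For a fixed S, the K_6 on S has C(6, 2) = 15 edges. P[all 15 edges red] = (1/2)^15, and likewise for blue, so P[monochromatic] = 2·(1/2)^15 = 2^{1 − 15} = 1/16384.
By linearity: E[X] = C(19, 6) · 2^{1 − 15} = 27132 · 1/16384 = 6783/4096.
Numerically: E[X] ≈ 1.656006.

E[X] = C(19,6)·2^(1−C(6,2)) = 6783/4096 ≈ 1.656006.


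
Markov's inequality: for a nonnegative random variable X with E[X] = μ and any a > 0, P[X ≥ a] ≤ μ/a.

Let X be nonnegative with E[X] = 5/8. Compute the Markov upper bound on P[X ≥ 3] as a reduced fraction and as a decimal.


μ = E[X] = 5/8, a = 3.
Markov: P[X ≥ 3] ≤ μ/a = (5/8)/3 = 5/24.
Numerically: ≈ 0.2083.
(Since a = 3 > μ = 0.6250, the bound 5/24 is < 1 and informative.)

P[X ≥ 3] ≤ 5/24 ≈ 0.2083.


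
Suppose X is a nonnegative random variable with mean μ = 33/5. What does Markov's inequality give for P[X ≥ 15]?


μ = E[X] = 33/5, a = 15.
Markov: P[X ≥ 15] ≤ μ/a = (33/5)/15 = 11/25.
Numerically: ≈ 0.44000.
(Since a = 15 > μ = 6.60000, the bound 11/25 is < 1 and informative.)

P[X ≥ 15] ≤ 11/25 ≈ 0.44000.


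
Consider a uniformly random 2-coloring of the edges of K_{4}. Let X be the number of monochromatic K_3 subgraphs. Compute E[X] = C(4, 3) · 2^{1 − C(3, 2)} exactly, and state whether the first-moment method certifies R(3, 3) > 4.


E[X] = C(4, 3) · 2^{1 − 3} = 4 · 2^{−2} = 4/4.
As a reduced fraction: E[X] = 1 ≈ 1.000.
Is E[X] < 1? NO.
Since E[X] ≥ 1, the first-moment bound is inconclusive at n = 4; it does NOT by itself certify R(3, 3) > 4.

E[X] = 1 ≈ 1.000; E[X] ≥ 1; first-moment method inconclusive here.


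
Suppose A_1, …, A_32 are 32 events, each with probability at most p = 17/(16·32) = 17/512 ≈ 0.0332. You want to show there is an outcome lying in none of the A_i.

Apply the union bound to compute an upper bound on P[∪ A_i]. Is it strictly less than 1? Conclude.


Union bound: P[∪_{i=1}^{32} A_i] ≤ Σ_i P[A_i] ≤ 32·p = 32·(17/512) = 17/16.
Numerically: 17/16 ≈ 1.0625.
Is 17/16 < 1? NO.
Since the bound 17/16 is ≥ 1, the union bound is uninformative here; it does NOT by itself certify existence.

32·p = 17/16 ≈ 1.0625; existence NOT certified by the union bound.


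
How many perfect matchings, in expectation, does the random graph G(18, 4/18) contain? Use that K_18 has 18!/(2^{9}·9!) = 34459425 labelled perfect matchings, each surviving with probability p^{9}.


K_18 has 18!/(2^{9}·9!) = 34459425 labelled perfect matchings.
For each such perfect matching H, let X_H = 1 if all 9 edges of H are present in G. Then P[X_H = 1] = p^{9} = (2/9)^{9} = 512/387420489.
Summing the indicators: E[X] = Σ_H E[X_H] = 34459425 · p^{9} = 34459425 · 512/387420489 = 217817600/4782969.
Numerically: E[X] ≈ 45.5.

E[X] = 34459425 · (2/9)^{9} = 217817600/4782969 ≈ 45.5.
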